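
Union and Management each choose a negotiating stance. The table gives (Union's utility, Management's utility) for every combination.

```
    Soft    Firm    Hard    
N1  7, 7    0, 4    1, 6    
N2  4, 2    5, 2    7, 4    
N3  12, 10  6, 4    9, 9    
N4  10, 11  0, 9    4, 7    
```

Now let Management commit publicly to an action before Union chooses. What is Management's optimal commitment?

Soft

Union best-responds to each possible Management move:
- Soft → Union plays N3 (best of 7, 4, 12, 10); Management gets 10.
- Firm → Union plays N3 (best of 0, 5, 6, 0); Management gets 4.
- Hard → Union plays N3 (best of 1, 7, 9, 4); Management gets 9.
Management's induced payoffs are 10, 4, 9, so Management commits to Soft. Subgame-perfect outcome: (N3, Soft) with payoffs (12, 10).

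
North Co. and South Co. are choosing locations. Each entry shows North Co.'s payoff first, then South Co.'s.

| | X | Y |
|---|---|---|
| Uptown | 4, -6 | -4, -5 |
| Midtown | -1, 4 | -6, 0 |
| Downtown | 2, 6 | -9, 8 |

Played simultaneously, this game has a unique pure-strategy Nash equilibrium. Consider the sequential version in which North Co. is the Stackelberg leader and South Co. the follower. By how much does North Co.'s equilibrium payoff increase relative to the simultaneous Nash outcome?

South Co. best-responds to each possible North Co. move:
- Uptown → South Co. plays Y (best of -6, -5); North Co. gets -4.
- Midtown → South Co. plays X (best of 4, 0); North Co. gets -1.
- Downtown → South Co. plays Y (best of 6, 8); North Co. gets -9.
North Co.'s induced payoffs are -4, -1, -9, so North Co. commits to Midtown. Subgame-perfect outcome: (Midtown, X) with payoffs (-1, 4).
For the simultaneous game, intersect best replies.
North Co.'s best replies: X→Uptown; Y→Uptown.
South Co.'s best replies: Uptown→Y; Midtown→X; Downtown→Y.
The unique mutual best reply is (Uptown, Y), giving (-4, -5).
North Co.'s commitment gain: -1 − -4 = 3.

3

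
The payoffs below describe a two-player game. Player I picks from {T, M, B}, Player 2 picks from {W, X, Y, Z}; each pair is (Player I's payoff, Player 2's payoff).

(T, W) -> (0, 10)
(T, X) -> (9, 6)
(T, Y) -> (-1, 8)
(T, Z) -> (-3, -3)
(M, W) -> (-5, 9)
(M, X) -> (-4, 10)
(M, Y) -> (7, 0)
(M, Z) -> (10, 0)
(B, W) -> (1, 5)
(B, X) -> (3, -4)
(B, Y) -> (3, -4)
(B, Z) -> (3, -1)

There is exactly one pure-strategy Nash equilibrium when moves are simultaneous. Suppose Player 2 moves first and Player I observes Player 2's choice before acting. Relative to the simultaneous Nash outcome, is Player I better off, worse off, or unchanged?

Player I best-responds to each possible Player 2 move:
- W: BR = B, leader payoff 5.
- X: BR = T, leader payoff 6.
- Y: BR = M, leader payoff 0.
- Z: BR = M, leader payoff 0.
Among 5, 6, 0, 0, the best is 6 at X. Subgame-perfect outcome: (T, X) with payoffs (9, 6).
Now find the simultaneous Nash equilibrium.
Player I's best replies: W→B; X→T; Y→M; Z→M.
Player 2's best replies: T→W; M→X; B→W.
The unique mutual best reply is (B, W), giving (1, 5).
Player I earns 9 sequentially versus 1 at the Nash outcome: better off.

better off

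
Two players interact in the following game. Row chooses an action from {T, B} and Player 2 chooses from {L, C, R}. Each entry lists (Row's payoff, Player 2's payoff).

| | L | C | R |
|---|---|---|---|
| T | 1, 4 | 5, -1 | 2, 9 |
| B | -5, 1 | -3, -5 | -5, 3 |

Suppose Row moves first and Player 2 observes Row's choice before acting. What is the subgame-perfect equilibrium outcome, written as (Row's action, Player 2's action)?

(T, R)

Solve by backward induction (Row leads).
- T: Player 2 compares 4, -1, 9 and picks R; Row would get 2.
- B: Player 2 compares 1, -5, 3 and picks R; Row would get -5.
Maximizing over 2, -5, Row chooses T. Subgame-perfect outcome: (T, R) with payoffs (2, 9).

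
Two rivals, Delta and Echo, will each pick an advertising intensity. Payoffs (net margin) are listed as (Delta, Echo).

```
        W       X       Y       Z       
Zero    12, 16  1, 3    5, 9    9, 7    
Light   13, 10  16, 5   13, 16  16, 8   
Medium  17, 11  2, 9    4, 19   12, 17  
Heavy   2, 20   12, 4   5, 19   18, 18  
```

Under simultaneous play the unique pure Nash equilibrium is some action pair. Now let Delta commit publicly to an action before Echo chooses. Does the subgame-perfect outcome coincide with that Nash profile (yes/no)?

yes

Solve by backward induction (Delta leads).
- Zero: Echo compares 16, 3, 9, 7 and picks W; Delta would get 12.
- Light: Echo compares 10, 5, 16, 8 and picks Y; Delta would get 13.
- Medium: Echo compares 11, 9, 19, 17 and picks Y; Delta would get 4.
- Heavy: Echo compares 20, 4, 19, 18 and picks W; Delta would get 2.
Maximizing over 12, 13, 4, 2, Delta chooses Light. Subgame-perfect outcome: (Light, Y) with payoffs (13, 16).
Now find the simultaneous Nash equilibrium.
Delta's best replies: W→Medium; X→Light; Y→Light; Z→Heavy.
Echo's best replies: Zero→W; Light→Y; Medium→Y; Heavy→W.
The unique mutual best reply is (Light, Y), giving (13, 16).
Sequential outcome (Light, Y) coincides with the Nash profile (Light, Y).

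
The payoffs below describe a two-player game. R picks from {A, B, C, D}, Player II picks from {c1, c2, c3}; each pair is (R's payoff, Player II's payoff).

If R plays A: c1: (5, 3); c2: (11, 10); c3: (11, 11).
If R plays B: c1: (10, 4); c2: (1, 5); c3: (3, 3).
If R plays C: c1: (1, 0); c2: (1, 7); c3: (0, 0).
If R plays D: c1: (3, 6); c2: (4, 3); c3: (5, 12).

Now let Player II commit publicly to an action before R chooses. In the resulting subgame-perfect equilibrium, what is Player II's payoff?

11

R best-responds to each possible Player II move:
- c1: BR = B, leader payoff 4.
- c2: BR = A, leader payoff 10.
- c3: BR = A, leader payoff 11.
Player II's induced payoffs are 4, 10, 11, so Player II commits to c3. Subgame-perfect outcome: (A, c3) with payoffs (11, 11).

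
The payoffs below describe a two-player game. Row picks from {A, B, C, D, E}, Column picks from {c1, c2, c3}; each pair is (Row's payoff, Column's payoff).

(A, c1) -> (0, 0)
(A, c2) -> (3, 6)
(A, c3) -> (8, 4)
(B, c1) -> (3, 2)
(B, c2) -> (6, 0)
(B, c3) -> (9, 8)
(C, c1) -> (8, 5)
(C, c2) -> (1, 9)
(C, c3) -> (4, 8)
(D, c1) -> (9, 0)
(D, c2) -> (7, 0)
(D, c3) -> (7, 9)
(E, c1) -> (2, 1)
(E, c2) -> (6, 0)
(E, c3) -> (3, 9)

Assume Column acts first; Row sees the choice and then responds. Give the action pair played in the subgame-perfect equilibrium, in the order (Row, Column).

(B, c3)

Backward induction with Column moving first.
- c1: Row compares 0, 3, 8, 9, 2 and picks D; Column would get 0.
- c2: Row compares 3, 6, 1, 7, 6 and picks D; Column would get 0.
- c3: Row compares 8, 9, 4, 7, 3 and picks B; Column would get 8.
Among 0, 0, 8, the best is 8 at c3. Subgame-perfect outcome: (B, c3) with payoffs (9, 8).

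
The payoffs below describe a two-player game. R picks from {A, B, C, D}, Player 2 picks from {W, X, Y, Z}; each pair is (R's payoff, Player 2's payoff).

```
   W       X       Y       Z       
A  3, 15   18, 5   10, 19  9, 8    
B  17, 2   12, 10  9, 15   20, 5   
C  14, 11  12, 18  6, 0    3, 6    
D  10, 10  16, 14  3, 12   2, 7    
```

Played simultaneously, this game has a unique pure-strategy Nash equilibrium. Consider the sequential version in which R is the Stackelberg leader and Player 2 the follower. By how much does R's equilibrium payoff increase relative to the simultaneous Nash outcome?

Player 2 best-responds to each possible R move:
- A → Player 2 plays Y (best of 15, 5, 19, 8); R gets 10.
- B → Player 2 plays Y (best of 2, 10, 15, 5); R gets 9.
- C → Player 2 plays X (best of 11, 18, 0, 6); R gets 12.
- D → Player 2 plays X (best of 10, 14, 12, 7); R gets 16.
R's induced payoffs are 10, 9, 12, 16, so R commits to D. Subgame-perfect outcome: (D, X) with payoffs (16, 14).
Now find the simultaneous Nash equilibrium.
R's best replies: W→B; X→A; Y→A; Z→B.
Player 2's best replies: A→Y; B→Y; C→X; D→X.
The unique mutual best reply is (A, Y), giving (10, 19).
R's commitment gain: 16 − 10 = 6.

6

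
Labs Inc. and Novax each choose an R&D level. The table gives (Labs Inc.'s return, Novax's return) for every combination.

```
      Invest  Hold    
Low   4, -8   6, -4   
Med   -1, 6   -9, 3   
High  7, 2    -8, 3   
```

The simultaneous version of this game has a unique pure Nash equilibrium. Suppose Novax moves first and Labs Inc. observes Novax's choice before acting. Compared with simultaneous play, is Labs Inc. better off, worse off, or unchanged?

better off

Backward induction with Novax moving first.
- Invest: BR = High, leader payoff 2.
- Hold: BR = Low, leader payoff -4.
Maximizing over 2, -4, Novax chooses Invest. Subgame-perfect outcome: (High, Invest) with payoffs (7, 2).
Now find the simultaneous Nash equilibrium.
Labs Inc.'s best replies: Invest→High; Hold→Low.
Novax's best replies: Low→Hold; Med→Invest; High→Hold.
The unique mutual best reply is (Low, Hold), giving (6, -4).
Labs Inc. earns 7 sequentially versus 6 at the Nash outcome: better off.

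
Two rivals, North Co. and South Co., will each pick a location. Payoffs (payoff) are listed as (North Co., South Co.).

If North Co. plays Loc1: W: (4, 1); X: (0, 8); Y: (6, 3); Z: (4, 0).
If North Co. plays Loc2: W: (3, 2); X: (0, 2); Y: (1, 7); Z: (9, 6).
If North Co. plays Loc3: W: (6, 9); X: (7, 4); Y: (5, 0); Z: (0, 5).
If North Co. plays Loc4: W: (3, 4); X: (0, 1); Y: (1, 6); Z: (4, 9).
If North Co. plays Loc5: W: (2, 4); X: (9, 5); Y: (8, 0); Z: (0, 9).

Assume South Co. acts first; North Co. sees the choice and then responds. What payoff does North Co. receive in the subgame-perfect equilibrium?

6

Work backward from North Co.'s decision.
- W: North Co. compares 4, 3, 6, 3, 2 and picks Loc3; South Co. would get 9.
- X: North Co. compares 0, 0, 7, 0, 9 and picks Loc5; South Co. would get 5.
- Y: North Co. compares 6, 1, 5, 1, 8 and picks Loc5; South Co. would get 0.
- Z: North Co. compares 4, 9, 0, 4, 0 and picks Loc2; South Co. would get 6.
Among 9, 5, 0, 6, the best is 9 at W. Subgame-perfect outcome: (Loc3, W) with payoffs (6, 9).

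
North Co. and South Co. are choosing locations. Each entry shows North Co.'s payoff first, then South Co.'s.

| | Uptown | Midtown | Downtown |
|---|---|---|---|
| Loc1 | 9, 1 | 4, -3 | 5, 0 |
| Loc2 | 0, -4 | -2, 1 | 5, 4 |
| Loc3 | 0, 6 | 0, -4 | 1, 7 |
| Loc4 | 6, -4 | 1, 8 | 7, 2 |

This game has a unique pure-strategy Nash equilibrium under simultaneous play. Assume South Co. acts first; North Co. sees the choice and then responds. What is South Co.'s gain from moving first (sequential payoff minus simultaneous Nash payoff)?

1

Backward induction with South Co. moving first.
- Uptown: BR = Loc1, leader payoff 1.
- Midtown: BR = Loc1, leader payoff -3.
- Downtown: BR = Loc4, leader payoff 2.
Among 1, -3, 2, the best is 2 at Downtown. Subgame-perfect outcome: (Loc4, Downtown) with payoffs (7, 2).
Now find the simultaneous Nash equilibrium.
North Co.'s best replies: Uptown→Loc1; Midtown→Loc1; Downtown→Loc4.
South Co.'s best replies: Loc1→Uptown; Loc2→Downtown; Loc3→Downtown; Loc4→Midtown.
The unique mutual best reply is (Loc1, Uptown), giving (9, 1).
South Co.'s commitment gain: 2 − 1 = 1.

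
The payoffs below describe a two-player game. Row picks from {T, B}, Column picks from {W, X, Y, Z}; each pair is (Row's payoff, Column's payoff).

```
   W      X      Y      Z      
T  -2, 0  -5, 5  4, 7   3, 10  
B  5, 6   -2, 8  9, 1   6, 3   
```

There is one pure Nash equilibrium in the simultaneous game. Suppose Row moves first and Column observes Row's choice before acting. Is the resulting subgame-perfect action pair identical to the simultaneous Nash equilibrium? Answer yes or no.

Work backward from Column's decision.
- T: BR = Z, leader payoff 3.
- B: BR = X, leader payoff -2.
Maximizing over 3, -2, Row chooses T. Subgame-perfect outcome: (T, Z) with payoffs (3, 10).
Under simultaneous play:
Row's best replies: W→B; X→B; Y→B; Z→B.
Column's best replies: T→Z; B→X.
Only (B, X) has each player best-responding; Nash payoffs (-2, 8).
Sequential outcome (T, Z) differs from the Nash profile (B, X).

no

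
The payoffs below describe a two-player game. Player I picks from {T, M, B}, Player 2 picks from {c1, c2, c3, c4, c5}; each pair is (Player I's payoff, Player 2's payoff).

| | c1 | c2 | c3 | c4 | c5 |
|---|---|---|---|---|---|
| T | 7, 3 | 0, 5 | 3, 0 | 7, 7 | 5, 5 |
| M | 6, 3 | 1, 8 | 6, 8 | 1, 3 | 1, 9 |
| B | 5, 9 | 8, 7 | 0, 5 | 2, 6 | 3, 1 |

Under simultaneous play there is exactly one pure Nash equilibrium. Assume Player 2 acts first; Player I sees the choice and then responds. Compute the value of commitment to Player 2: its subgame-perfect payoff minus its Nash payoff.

1

Solve by backward induction (Player 2 leads).
- c1 → Player I plays T (best of 7, 6, 5); Player 2 gets 3.
- c2 → Player I plays B (best of 0, 1, 8); Player 2 gets 7.
- c3 → Player I plays M (best of 3, 6, 0); Player 2 gets 8.
- c4 → Player I plays T (best of 7, 1, 2); Player 2 gets 7.
- c5 → Player I plays T (best of 5, 1, 3); Player 2 gets 5.
Among 3, 7, 8, 7, 5, the best is 8 at c3. Subgame-perfect outcome: (M, c3) with payoffs (6, 8).
Now find the simultaneous Nash equilibrium.
Player I's best replies: c1→T; c2→B; c3→M; c4→T; c5→T.
Player 2's best replies: T→c4; M→c5; B→c1.
The unique mutual best reply is (T, c4), giving (7, 7).
Player 2's commitment gain: 8 − 7 = 1.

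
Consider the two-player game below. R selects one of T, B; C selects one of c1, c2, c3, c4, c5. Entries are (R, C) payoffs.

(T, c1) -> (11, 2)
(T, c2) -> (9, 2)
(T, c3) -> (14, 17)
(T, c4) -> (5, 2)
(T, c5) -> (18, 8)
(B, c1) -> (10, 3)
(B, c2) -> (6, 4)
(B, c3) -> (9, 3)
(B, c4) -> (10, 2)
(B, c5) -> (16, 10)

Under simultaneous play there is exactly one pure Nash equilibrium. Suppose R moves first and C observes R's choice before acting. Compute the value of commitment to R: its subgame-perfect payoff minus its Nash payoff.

C best-responds to each possible R move:
- T: BR = c3, leader payoff 14.
- B: BR = c5, leader payoff 16.
R's induced payoffs are 14, 16, so R commits to B. Subgame-perfect outcome: (B, c5) with payoffs (16, 10).
For the simultaneous game, intersect best replies.
R's best replies: c1→T; c2→T; c3→T; c4→B; c5→T.
C's best replies: T→c3; B→c5.
The unique mutual best reply is (T, c3), giving (14, 17).
R's commitment gain: 16 − 14 = 2.

2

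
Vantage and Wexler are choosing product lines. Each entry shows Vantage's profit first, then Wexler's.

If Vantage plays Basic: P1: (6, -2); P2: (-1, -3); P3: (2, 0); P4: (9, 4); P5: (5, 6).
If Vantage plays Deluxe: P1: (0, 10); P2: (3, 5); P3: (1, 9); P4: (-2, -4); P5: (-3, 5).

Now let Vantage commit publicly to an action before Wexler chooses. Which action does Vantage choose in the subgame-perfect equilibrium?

Backward induction with Vantage moving first.
- Basic → Wexler plays P5 (best of -2, -3, 0, 4, 6); Vantage gets 5.
- Deluxe → Wexler plays P1 (best of 10, 5, 9, -4, 5); Vantage gets 0.
Maximizing over 5, 0, Vantage chooses Basic. Subgame-perfect outcome: (Basic, P5) with payoffs (5, 6).

Basic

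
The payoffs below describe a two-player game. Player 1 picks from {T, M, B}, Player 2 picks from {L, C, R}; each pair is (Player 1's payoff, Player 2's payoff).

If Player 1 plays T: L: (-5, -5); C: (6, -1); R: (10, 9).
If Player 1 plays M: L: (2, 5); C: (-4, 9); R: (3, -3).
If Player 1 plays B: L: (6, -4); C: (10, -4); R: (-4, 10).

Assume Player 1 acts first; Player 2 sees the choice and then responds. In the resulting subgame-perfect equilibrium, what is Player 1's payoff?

Work backward from Player 2's decision.
- T: BR = R, leader payoff 10.
- M: BR = C, leader payoff -4.
- B: BR = R, leader payoff -4.
Player 1's induced payoffs are 10, -4, -4, so Player 1 commits to T. Subgame-perfect outcome: (T, R) with payoffs (10, 9).

10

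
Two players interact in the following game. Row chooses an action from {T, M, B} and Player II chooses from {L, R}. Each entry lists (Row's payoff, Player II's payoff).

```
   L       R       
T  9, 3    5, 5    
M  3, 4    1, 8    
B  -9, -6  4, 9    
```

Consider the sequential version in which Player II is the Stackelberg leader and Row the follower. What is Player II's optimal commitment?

R

Solve by backward induction (Player II leads).
- L → Row plays T (best of 9, 3, -9); Player II gets 3.
- R → Row plays T (best of 5, 1, 4); Player II gets 5.
Among 3, 5, the best is 5 at R. Subgame-perfect outcome: (T, R) with payoffs (5, 5).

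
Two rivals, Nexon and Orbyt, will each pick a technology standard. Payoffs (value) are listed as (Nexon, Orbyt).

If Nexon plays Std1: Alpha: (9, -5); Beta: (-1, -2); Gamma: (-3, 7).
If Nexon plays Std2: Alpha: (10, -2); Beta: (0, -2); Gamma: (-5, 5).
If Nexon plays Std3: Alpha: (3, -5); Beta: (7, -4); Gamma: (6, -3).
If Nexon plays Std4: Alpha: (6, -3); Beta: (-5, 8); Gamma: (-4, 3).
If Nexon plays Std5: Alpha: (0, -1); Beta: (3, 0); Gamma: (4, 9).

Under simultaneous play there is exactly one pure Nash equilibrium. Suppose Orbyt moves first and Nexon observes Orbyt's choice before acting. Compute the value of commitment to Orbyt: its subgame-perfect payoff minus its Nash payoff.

Work backward from Nexon's decision.
- Alpha: BR = Std2, leader payoff -2.
- Beta: BR = Std3, leader payoff -4.
- Gamma: BR = Std3, leader payoff -3.
Orbyt's induced payoffs are -2, -4, -3, so Orbyt commits to Alpha. Subgame-perfect outcome: (Std2, Alpha) with payoffs (10, -2).
Under simultaneous play:
Nexon's best replies: Alpha→Std2; Beta→Std3; Gamma→Std3.
Orbyt's best replies: Std1→Gamma; Std2→Gamma; Std3→Gamma; Std4→Beta; Std5→Gamma.
The unique mutual best reply is (Std3, Gamma), giving (6, -3).
Orbyt's commitment gain: -2 − -3 = 1.

1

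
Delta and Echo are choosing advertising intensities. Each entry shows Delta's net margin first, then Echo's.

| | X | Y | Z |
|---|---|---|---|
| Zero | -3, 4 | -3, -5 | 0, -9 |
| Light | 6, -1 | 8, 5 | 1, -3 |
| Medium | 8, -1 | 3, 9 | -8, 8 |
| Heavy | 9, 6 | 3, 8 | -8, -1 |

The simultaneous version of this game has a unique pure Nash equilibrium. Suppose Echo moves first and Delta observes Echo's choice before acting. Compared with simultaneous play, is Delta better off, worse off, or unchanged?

Delta best-responds to each possible Echo move:
- X: Delta compares -3, 6, 8, 9 and picks Heavy; Echo would get 6.
- Y: Delta compares -3, 8, 3, 3 and picks Light; Echo would get 5.
- Z: Delta compares 0, 1, -8, -8 and picks Light; Echo would get -3.
Echo's induced payoffs are 6, 5, -3, so Echo commits to X. Subgame-perfect outcome: (Heavy, X) with payoffs (9, 6).
For the simultaneous game, intersect best replies.
Delta's best replies: X→Heavy; Y→Light; Z→Light.
Echo's best replies: Zero→X; Light→Y; Medium→Y; Heavy→Y.
Only (Light, Y) has each player best-responding; Nash payoffs (8, 5).
Delta earns 9 sequentially versus 8 at the Nash outcome: better off.

better off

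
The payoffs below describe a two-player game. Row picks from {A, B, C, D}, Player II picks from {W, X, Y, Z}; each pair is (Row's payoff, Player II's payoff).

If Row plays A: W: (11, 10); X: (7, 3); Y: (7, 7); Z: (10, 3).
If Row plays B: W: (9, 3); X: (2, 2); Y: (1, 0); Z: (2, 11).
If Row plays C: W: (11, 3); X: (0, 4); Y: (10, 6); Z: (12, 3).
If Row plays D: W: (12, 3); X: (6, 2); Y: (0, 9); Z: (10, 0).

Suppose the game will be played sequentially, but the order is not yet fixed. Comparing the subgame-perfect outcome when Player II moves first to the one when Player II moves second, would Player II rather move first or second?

second

If Row leads: Player II's best replies are A→W, B→Z, C→Y, D→Y; Row's induced payoffs 11, 2, 10, 0; outcome (A, W), payoffs (11, 10).
If Player II leads: Row's best replies are W→D, X→A, Y→C, Z→C; Player II's induced payoffs 3, 3, 6, 3; outcome (C, Y), payoffs (10, 6).
Player II gets 6 moving first and 10 moving second, so Player II prefers to move second.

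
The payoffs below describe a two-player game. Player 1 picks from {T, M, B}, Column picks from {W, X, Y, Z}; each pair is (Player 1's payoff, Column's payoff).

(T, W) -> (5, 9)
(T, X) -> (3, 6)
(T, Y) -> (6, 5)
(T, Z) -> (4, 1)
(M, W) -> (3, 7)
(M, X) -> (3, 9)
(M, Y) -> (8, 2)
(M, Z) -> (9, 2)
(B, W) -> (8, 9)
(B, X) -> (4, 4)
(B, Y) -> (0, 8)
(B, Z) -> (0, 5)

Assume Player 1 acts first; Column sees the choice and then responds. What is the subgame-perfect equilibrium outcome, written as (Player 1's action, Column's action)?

Column best-responds to each possible Player 1 move:
- T: BR = W, leader payoff 5.
- M: BR = X, leader payoff 3.
- B: BR = W, leader payoff 8.
Among 5, 3, 8, the best is 8 at B. Subgame-perfect outcome: (B, W) with payoffs (8, 9).

(B, W)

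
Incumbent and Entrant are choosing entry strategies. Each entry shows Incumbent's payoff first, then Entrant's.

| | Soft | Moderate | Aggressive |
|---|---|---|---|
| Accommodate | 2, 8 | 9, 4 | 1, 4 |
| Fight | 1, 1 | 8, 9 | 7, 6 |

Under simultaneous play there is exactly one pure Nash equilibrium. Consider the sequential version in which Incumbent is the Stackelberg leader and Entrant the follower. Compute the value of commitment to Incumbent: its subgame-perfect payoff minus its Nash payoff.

6

Entrant best-responds to each possible Incumbent move:
- Accommodate: BR = Soft, leader payoff 2.
- Fight: BR = Moderate, leader payoff 8.
Maximizing over 2, 8, Incumbent chooses Fight. Subgame-perfect outcome: (Fight, Moderate) with payoffs (8, 9).
Under simultaneous play:
Incumbent's best replies: Soft→Accommodate; Moderate→Accommodate; Aggressive→Fight.
Entrant's best replies: Accommodate→Soft; Fight→Moderate.
The unique mutual best reply is (Accommodate, Soft), giving (2, 8).
Incumbent's commitment gain: 8 − 2 = 6.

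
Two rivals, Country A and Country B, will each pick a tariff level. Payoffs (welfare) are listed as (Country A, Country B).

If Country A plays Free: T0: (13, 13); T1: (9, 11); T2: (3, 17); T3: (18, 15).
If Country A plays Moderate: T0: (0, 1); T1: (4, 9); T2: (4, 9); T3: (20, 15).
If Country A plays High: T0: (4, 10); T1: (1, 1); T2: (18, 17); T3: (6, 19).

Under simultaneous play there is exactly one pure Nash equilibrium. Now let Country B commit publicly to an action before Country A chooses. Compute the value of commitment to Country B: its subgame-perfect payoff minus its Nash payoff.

2

Work backward from Country A's decision.
- T0: Country A compares 13, 0, 4 and picks Free; Country B would get 13.
- T1: Country A compares 9, 4, 1 and picks Free; Country B would get 11.
- T2: Country A compares 3, 4, 18 and picks High; Country B would get 17.
- T3: Country A compares 18, 20, 6 and picks Moderate; Country B would get 15.
Country B's induced payoffs are 13, 11, 17, 15, so Country B commits to T2. Subgame-perfect outcome: (High, T2) with payoffs (18, 17).
For the simultaneous game, intersect best replies.
Country A's best replies: T0→Free; T1→Free; T2→High; T3→Moderate.
Country B's best replies: Free→T2; Moderate→T3; High→T3.
The unique mutual best reply is (Moderate, T3), giving (20, 15).
Country B's commitment gain: 17 − 15 = 2.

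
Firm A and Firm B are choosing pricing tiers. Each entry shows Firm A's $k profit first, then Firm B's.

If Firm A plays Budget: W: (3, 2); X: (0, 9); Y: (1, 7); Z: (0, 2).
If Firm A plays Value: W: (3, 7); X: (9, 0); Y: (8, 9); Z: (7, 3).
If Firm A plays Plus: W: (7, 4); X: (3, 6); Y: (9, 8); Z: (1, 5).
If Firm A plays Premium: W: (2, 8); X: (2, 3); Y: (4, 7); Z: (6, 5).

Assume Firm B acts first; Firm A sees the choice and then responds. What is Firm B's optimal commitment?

Backward induction with Firm B moving first.
- W → Firm A plays Plus (best of 3, 3, 7, 2); Firm B gets 4.
- X → Firm A plays Value (best of 0, 9, 3, 2); Firm B gets 0.
- Y → Firm A plays Plus (best of 1, 8, 9, 4); Firm B gets 8.
- Z → Firm A plays Value (best of 0, 7, 1, 6); Firm B gets 3.
Maximizing over 4, 0, 8, 3, Firm B chooses Y. Subgame-perfect outcome: (Plus, Y) with payoffs (9, 8).

Y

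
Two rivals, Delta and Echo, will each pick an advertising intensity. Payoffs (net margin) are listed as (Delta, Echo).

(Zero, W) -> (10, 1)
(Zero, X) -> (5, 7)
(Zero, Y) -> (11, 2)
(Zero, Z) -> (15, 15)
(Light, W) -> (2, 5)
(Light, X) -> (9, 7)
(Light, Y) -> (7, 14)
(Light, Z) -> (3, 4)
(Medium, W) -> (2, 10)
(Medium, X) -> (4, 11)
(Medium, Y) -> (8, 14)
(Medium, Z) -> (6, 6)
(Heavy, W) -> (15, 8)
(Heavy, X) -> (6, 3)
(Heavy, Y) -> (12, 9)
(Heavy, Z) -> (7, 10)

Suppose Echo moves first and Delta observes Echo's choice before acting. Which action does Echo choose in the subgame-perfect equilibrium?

Z

Solve by backward induction (Echo leads).
- W: Delta compares 10, 2, 2, 15 and picks Heavy; Echo would get 8.
- X: Delta compares 5, 9, 4, 6 and picks Light; Echo would get 7.
- Y: Delta compares 11, 7, 8, 12 and picks Heavy; Echo would get 9.
- Z: Delta compares 15, 3, 6, 7 and picks Zero; Echo would get 15.
Maximizing over 8, 7, 9, 15, Echo chooses Z. Subgame-perfect outcome: (Zero, Z) with payoffs (15, 15).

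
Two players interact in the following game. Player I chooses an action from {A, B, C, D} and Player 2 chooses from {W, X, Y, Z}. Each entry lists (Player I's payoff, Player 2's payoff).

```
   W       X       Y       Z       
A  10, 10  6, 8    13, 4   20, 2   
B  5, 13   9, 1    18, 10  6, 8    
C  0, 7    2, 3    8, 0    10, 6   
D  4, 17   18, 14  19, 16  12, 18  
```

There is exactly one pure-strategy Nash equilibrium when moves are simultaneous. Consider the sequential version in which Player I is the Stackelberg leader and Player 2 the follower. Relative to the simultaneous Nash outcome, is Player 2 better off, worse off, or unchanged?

better off

Player 2 best-responds to each possible Player I move:
- A: BR = W, leader payoff 10.
- B: BR = W, leader payoff 5.
- C: BR = W, leader payoff 0.
- D: BR = Z, leader payoff 12.
Maximizing over 10, 5, 0, 12, Player I chooses D. Subgame-perfect outcome: (D, Z) with payoffs (12, 18).
Now find the simultaneous Nash equilibrium.
Player I's best replies: W→A; X→D; Y→D; Z→A.
Player 2's best replies: A→W; B→W; C→W; D→Z.
The unique mutual best reply is (A, W), giving (10, 10).
Player 2 earns 18 sequentially versus 10 at the Nash outcome: better off.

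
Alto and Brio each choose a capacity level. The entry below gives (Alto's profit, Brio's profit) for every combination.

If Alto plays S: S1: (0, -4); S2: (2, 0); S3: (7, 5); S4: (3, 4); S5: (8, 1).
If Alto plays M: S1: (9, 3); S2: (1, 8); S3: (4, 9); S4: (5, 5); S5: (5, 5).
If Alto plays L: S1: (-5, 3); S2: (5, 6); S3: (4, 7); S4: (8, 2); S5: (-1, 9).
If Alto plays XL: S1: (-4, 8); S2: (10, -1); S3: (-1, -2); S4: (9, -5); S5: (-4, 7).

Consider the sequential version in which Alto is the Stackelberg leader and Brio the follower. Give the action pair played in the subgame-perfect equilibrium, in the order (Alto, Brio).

(S, S3)

Work backward from Brio's decision.
- S: BR = S3, leader payoff 7.
- M: BR = S3, leader payoff 4.
- L: BR = S5, leader payoff -1.
- XL: BR = S1, leader payoff -4.
Among 7, 4, -1, -4, the best is 7 at S. Subgame-perfect outcome: (S, S3) with payoffs (7, 5).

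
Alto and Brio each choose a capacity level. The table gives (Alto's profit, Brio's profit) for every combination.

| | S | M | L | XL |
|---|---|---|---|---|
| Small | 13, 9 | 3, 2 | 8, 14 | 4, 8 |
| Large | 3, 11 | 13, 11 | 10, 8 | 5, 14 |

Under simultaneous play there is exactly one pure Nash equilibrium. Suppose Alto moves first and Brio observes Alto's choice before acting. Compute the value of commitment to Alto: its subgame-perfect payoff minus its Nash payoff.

Work backward from Brio's decision.
- Small: Brio compares 9, 2, 14, 8 and picks L; Alto would get 8.
- Large: Brio compares 11, 11, 8, 14 and picks XL; Alto would get 5.
Maximizing over 8, 5, Alto chooses Small. Subgame-perfect outcome: (Small, L) with payoffs (8, 14).
For the simultaneous game, intersect best replies.
Alto's best replies: S→Small; M→Large; L→Large; XL→Large.
Brio's best replies: Small→L; Large→XL.
Only (Large, XL) has each player best-responding; Nash payoffs (5, 14).
Alto's commitment gain: 8 − 5 = 3.

3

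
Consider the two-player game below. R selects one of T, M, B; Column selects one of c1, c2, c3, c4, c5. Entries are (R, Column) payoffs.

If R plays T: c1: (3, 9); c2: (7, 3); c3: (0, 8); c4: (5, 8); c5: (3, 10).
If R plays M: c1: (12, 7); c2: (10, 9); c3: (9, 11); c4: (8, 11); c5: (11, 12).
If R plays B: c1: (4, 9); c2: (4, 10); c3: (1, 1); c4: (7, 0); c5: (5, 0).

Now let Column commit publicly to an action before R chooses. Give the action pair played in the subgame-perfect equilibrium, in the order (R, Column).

(M, c5)

Solve by backward induction (Column leads).
- c1: R compares 3, 12, 4 and picks M; Column would get 7.
- c2: R compares 7, 10, 4 and picks M; Column would get 9.
- c3: R compares 0, 9, 1 and picks M; Column would get 11.
- c4: R compares 5, 8, 7 and picks M; Column would get 11.
- c5: R compares 3, 11, 5 and picks M; Column would get 12.
Maximizing over 7, 9, 11, 11, 12, Column chooses c5. Subgame-perfect outcome: (M, c5) with payoffs (11, 12).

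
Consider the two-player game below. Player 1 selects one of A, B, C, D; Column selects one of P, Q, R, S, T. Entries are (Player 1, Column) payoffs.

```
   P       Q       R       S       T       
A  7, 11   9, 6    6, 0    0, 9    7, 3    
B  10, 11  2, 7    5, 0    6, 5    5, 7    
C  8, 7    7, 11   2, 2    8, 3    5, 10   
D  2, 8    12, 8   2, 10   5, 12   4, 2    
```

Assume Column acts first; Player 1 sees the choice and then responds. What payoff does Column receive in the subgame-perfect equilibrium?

Solve by backward induction (Column leads).
- P → Player 1 plays B (best of 7, 10, 8, 2); Column gets 11.
- Q → Player 1 plays D (best of 9, 2, 7, 12); Column gets 8.
- R → Player 1 plays A (best of 6, 5, 2, 2); Column gets 0.
- S → Player 1 plays C (best of 0, 6, 8, 5); Column gets 3.
- T → Player 1 plays A (best of 7, 5, 5, 4); Column gets 3.
Maximizing over 11, 8, 0, 3, 3, Column chooses P. Subgame-perfect outcome: (B, P) with payoffs (10, 11).

11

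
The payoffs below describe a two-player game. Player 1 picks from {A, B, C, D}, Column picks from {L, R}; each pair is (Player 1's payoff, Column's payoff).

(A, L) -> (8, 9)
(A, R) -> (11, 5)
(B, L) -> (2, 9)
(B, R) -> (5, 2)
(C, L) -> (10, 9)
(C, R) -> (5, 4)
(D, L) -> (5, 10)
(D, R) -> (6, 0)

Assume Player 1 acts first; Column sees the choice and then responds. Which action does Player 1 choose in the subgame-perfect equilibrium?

C

Solve by backward induction (Player 1 leads).
- A: Column compares 9, 5 and picks L; Player 1 would get 8.
- B: Column compares 9, 2 and picks L; Player 1 would get 2.
- C: Column compares 9, 4 and picks L; Player 1 would get 10.
- D: Column compares 10, 0 and picks L; Player 1 would get 5.
Maximizing over 8, 2, 10, 5, Player 1 chooses C. Subgame-perfect outcome: (C, L) with payoffs (10, 9).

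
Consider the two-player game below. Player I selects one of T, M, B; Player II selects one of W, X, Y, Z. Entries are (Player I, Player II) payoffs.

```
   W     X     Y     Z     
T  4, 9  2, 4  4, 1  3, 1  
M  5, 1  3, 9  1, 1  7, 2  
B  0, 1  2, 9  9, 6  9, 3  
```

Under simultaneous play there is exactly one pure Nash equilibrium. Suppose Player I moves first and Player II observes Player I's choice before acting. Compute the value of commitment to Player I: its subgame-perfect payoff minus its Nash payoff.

1

Backward induction with Player I moving first.
- T: BR = W, leader payoff 4.
- M: BR = X, leader payoff 3.
- B: BR = X, leader payoff 2.
Player I's induced payoffs are 4, 3, 2, so Player I commits to T. Subgame-perfect outcome: (T, W) with payoffs (4, 9).
Under simultaneous play:
Player I's best replies: W→M; X→M; Y→B; Z→B.
Player II's best replies: T→W; M→X; B→X.
The unique mutual best reply is (M, X), giving (3, 9).
Player I's commitment gain: 4 − 3 = 1.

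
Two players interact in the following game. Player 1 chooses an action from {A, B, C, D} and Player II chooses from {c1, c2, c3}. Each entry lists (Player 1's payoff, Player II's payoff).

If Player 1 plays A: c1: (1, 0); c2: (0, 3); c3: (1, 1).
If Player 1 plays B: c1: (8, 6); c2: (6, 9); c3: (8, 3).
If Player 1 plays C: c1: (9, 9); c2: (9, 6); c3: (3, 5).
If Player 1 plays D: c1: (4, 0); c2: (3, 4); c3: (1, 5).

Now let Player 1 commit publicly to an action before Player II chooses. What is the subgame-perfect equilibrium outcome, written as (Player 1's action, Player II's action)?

Player II best-responds to each possible Player 1 move:
- A: Player II compares 0, 3, 1 and picks c2; Player 1 would get 0.
- B: Player II compares 6, 9, 3 and picks c2; Player 1 would get 6.
- C: Player II compares 9, 6, 5 and picks c1; Player 1 would get 9.
- D: Player II compares 0, 4, 5 and picks c3; Player 1 would get 1.
Among 0, 6, 9, 1, the best is 9 at C. Subgame-perfect outcome: (C, c1) with payoffs (9, 9).

(C, c1)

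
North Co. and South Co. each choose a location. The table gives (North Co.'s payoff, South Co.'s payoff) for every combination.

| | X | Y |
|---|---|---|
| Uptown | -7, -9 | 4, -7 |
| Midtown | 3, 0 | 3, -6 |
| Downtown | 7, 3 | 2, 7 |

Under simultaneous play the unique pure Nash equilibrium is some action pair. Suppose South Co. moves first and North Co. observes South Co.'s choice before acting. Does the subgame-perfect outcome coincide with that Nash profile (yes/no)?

no

Solve by backward induction (South Co. leads).
- X → North Co. plays Downtown (best of -7, 3, 7); South Co. gets 3.
- Y → North Co. plays Uptown (best of 4, 3, 2); South Co. gets -7.
South Co.'s induced payoffs are 3, -7, so South Co. commits to X. Subgame-perfect outcome: (Downtown, X) with payoffs (7, 3).
For the simultaneous game, intersect best replies.
North Co.'s best replies: X→Downtown; Y→Uptown.
South Co.'s best replies: Uptown→Y; Midtown→X; Downtown→Y.
Only (Uptown, Y) has each player best-responding; Nash payoffs (4, -7).
Sequential outcome (Downtown, X) differs from the Nash profile (Uptown, Y).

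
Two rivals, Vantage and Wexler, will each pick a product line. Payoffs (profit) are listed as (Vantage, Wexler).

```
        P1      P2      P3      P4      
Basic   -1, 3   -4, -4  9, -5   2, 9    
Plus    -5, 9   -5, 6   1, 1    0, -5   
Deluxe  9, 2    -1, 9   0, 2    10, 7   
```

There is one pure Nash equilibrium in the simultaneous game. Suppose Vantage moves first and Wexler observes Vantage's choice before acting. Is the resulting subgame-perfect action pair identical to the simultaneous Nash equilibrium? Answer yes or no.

no

Backward induction with Vantage moving first.
- Basic: BR = P4, leader payoff 2.
- Plus: BR = P1, leader payoff -5.
- Deluxe: BR = P2, leader payoff -1.
Maximizing over 2, -5, -1, Vantage chooses Basic. Subgame-perfect outcome: (Basic, P4) with payoffs (2, 9).
For the simultaneous game, intersect best replies.
Vantage's best replies: P1→Deluxe; P2→Deluxe; P3→Basic; P4→Deluxe.
Wexler's best replies: Basic→P4; Plus→P1; Deluxe→P2.
The unique mutual best reply is (Deluxe, P2), giving (-1, 9).
Sequential outcome (Basic, P4) differs from the Nash profile (Deluxe, P2).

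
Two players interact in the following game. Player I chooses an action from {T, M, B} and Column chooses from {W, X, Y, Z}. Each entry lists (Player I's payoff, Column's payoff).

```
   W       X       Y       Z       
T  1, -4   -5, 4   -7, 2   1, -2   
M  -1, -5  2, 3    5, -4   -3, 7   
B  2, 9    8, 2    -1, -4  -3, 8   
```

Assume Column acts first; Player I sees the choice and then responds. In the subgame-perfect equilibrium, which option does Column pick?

W

Solve by backward induction (Column leads).
- W: BR = B, leader payoff 9.
- X: BR = B, leader payoff 2.
- Y: BR = M, leader payoff -4.
- Z: BR = T, leader payoff -2.
Column's induced payoffs are 9, 2, -4, -2, so Column commits to W. Subgame-perfect outcome: (B, W) with payoffs (2, 9).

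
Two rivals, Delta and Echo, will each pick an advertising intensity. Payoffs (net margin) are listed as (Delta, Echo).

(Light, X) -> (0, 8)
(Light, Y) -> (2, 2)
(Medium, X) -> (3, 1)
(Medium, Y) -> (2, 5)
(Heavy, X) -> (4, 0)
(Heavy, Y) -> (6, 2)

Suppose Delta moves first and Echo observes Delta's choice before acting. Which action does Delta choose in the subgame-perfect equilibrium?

Heavy

Backward induction with Delta moving first.
- Light → Echo plays X (best of 8, 2); Delta gets 0.
- Medium → Echo plays Y (best of 1, 5); Delta gets 2.
- Heavy → Echo plays Y (best of 0, 2); Delta gets 6.
Maximizing over 0, 2, 6, Delta chooses Heavy. Subgame-perfect outcome: (Heavy, Y) with payoffs (6, 2).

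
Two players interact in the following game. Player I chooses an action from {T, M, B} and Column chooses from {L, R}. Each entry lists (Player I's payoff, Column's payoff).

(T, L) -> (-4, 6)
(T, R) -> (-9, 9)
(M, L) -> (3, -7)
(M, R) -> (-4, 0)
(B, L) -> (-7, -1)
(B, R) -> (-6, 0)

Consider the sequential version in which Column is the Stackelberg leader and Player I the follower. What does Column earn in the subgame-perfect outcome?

Work backward from Player I's decision.
- L: Player I compares -4, 3, -7 and picks M; Column would get -7.
- R: Player I compares -9, -4, -6 and picks M; Column would get 0.
Maximizing over -7, 0, Column chooses R. Subgame-perfect outcome: (M, R) with payoffs (-4, 0).

0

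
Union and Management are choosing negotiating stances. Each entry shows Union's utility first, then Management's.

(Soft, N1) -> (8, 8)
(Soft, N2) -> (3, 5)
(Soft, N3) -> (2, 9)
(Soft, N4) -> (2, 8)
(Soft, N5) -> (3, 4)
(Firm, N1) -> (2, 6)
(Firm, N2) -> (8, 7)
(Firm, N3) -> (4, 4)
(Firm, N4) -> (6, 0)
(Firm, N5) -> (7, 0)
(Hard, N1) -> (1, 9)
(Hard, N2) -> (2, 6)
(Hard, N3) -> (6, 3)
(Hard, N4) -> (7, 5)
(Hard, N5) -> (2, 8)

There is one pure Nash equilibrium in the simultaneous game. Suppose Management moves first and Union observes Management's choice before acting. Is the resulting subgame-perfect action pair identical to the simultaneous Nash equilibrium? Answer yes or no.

Union best-responds to each possible Management move:
- N1: BR = Soft, leader payoff 8.
- N2: BR = Firm, leader payoff 7.
- N3: BR = Hard, leader payoff 3.
- N4: BR = Hard, leader payoff 5.
- N5: BR = Firm, leader payoff 0.
Among 8, 7, 3, 5, 0, the best is 8 at N1. Subgame-perfect outcome: (Soft, N1) with payoffs (8, 8).
Now find the simultaneous Nash equilibrium.
Union's best replies: N1→Soft; N2→Firm; N3→Hard; N4→Hard; N5→Firm.
Management's best replies: Soft→N3; Firm→N2; Hard→N1.
The unique mutual best reply is (Firm, N2), giving (8, 7).
Sequential outcome (Soft, N1) differs from the Nash profile (Firm, N2).

no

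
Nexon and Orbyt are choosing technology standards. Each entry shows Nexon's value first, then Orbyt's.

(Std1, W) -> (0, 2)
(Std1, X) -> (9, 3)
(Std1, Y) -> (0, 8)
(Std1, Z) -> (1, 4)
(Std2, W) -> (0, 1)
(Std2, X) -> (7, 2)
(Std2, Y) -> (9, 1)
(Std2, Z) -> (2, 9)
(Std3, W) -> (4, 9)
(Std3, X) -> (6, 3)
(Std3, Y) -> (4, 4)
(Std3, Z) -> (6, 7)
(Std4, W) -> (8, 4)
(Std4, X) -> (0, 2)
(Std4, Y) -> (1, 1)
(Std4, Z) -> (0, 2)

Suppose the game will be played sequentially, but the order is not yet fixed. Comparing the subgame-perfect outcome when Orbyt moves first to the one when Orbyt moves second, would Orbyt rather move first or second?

If Nexon leads: Orbyt's best replies are Std1→Y, Std2→Z, Std3→W, Std4→W; Nexon's induced payoffs 0, 2, 4, 8; outcome (Std4, W), payoffs (8, 4).
If Orbyt leads: Nexon's best replies are W→Std4, X→Std1, Y→Std2, Z→Std3; Orbyt's induced payoffs 4, 3, 1, 7; outcome (Std3, Z), payoffs (6, 7).
Orbyt gets 7 moving first and 4 moving second, so Orbyt prefers to move first.

first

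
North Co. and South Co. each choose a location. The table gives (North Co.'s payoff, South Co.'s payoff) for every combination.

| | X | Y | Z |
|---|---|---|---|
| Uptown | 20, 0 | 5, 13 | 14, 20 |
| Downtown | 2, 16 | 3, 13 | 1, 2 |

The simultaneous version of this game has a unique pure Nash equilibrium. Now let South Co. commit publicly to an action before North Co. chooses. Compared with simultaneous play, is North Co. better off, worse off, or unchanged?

Work backward from North Co.'s decision.
- X: North Co. compares 20, 2 and picks Uptown; South Co. would get 0.
- Y: North Co. compares 5, 3 and picks Uptown; South Co. would get 13.
- Z: North Co. compares 14, 1 and picks Uptown; South Co. would get 20.
Maximizing over 0, 13, 20, South Co. chooses Z. Subgame-perfect outcome: (Uptown, Z) with payoffs (14, 20).
Now find the simultaneous Nash equilibrium.
North Co.'s best replies: X→Uptown; Y→Uptown; Z→Uptown.
South Co.'s best replies: Uptown→Z; Downtown→X.
Only (Uptown, Z) has each player best-responding; Nash payoffs (14, 20).
North Co. earns 14 sequentially versus 14 at the Nash outcome: unchanged.

unchanged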